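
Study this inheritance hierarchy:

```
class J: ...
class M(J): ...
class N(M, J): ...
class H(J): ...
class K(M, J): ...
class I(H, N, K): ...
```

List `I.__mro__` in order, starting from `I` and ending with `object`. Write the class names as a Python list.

[I, H, N, K, M, J, object]

L[I] = I + merge(L[H], L[N], L[K], [H N K])
  take H:  [H J object] + [N M J object] + [K M J object] + [H N K]
  take N:  [J object] + [N M J object] + [K M J object] + [N K]
  take K:  [J object] + [M J object] + [K M J object] + [K]
  take M:  [J object] + [M J object] + [M J object]
  take J:  [J object] + [J object] + [J object]
  take object:  [object] + [object] + [object]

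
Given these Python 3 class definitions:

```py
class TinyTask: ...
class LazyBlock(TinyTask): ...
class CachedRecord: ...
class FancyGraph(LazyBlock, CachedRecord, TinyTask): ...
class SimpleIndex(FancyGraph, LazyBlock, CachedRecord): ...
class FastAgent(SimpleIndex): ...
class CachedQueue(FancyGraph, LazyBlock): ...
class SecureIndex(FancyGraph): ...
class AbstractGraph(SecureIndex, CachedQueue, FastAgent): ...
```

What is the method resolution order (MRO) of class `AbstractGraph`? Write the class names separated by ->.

L[AbstractGraph] = AbstractGraph + merge(L[SecureIndex], L[CachedQueue], L[FastAgent], [SecureIndex CachedQueue FastAgent])
  take SecureIndex:  [SecureIndex FancyGraph LazyBlock CachedRecord TinyTask object] + [CachedQueue FancyGraph LazyBlock CachedRecord TinyTask object] + [FastAgent SimpleIndex FancyGraph LazyBlock CachedRecord TinyTask object] + [SecureIndex CachedQueue FastAgent]
  take CachedQueue:  [FancyGraph LazyBlock CachedRecord TinyTask object] + [CachedQueue FancyGraph LazyBlock CachedRecord TinyTask object] + [FastAgent SimpleIndex FancyGraph LazyBlock CachedRecord TinyTask object] + [CachedQueue FastAgent]
  take FastAgent:  [FancyGraph LazyBlock CachedRecord TinyTask object] + [FancyGraph LazyBlock CachedRecord TinyTask object] + [FastAgent SimpleIndex FancyGraph LazyBlock CachedRecord TinyTask object] + [FastAgent]
  take SimpleIndex:  [FancyGraph LazyBlock CachedRecord TinyTask object] + [FancyGraph LazyBlock CachedRecord TinyTask object] + [SimpleIndex FancyGraph LazyBlock CachedRecord TinyTask object]
  take FancyGraph:  [FancyGraph LazyBlock CachedRecord TinyTask object] + [FancyGraph LazyBlock CachedRecord TinyTask object] + [FancyGraph LazyBlock CachedRecord TinyTask object]
  take LazyBlock:  [LazyBlock CachedRecord TinyTask object] + [LazyBlock CachedRecord TinyTask object] + [LazyBlock CachedRecord TinyTask object]
  take CachedRecord:  [CachedRecord TinyTask object] + [CachedRecord TinyTask object] + [CachedRecord TinyTask object]
  take TinyTask:  [TinyTask object] + [TinyTask object] + [TinyTask object]
  take object:  [object] + [object] + [object]

AbstractGraph -> SecureIndex -> CachedQueue -> FastAgent -> SimpleIndex -> FancyGraph -> LazyBlock -> CachedRecord -> TinyTask -> object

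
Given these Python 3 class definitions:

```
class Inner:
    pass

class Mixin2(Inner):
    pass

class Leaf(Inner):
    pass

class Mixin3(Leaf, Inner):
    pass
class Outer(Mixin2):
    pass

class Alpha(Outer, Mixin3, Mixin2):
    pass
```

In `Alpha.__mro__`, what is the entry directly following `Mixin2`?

L[Alpha] = Alpha + merge(L[Outer], L[Mixin3], L[Mixin2], [Outer Mixin3 Mixin2])
  take Outer:  [Outer Mixin2 Inner object] + [Mixin3 Leaf Inner object] + [Mixin2 Inner object] + [Outer Mixin3 Mixin2]
  take Mixin3:  [Mixin2 Inner object] + [Mixin3 Leaf Inner object] + [Mixin2 Inner object] + [Mixin3 Mixin2]
  take Mixin2:  [Mixin2 Inner object] + [Leaf Inner object] + [Mixin2 Inner object] + [Mixin2]
  take Leaf:  [Inner object] + [Leaf Inner object] + [Inner object]
  take Inner:  [Inner object] + [Inner object] + [Inner object]
  take object:  [object] + [object] + [object]
MRO: Alpha Outer Mixin3 Mixin2 Leaf Inner object
Mixin2 is at position 3; next is Leaf.

Leaf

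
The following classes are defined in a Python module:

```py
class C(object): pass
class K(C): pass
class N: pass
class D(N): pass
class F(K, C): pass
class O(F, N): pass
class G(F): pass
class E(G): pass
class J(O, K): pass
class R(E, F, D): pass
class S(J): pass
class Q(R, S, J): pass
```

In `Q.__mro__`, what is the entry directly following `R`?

E

L[Q] = Q + merge(L[R], L[S], L[J], [R S J])
  take R:  [R E G F K C D N object] + [S J O F K C N object] + [J O F K C N object] + [R S J]
  take E:  [E G F K C D N object] + [S J O F K C N object] + [J O F K C N object] + [S J]
  take G:  [G F K C D N object] + [S J O F K C N object] + [J O F K C N object] + [S J]
  take S:  [F K C D N object] + [S J O F K C N object] + [J O F K C N object] + [S J]
  take J:  [F K C D N object] + [J O F K C N object] + [J O F K C N object] + [J]
  take O:  [F K C D N object] + [O F K C N object] + [O F K C N object]
  take F:  [F K C D N object] + [F K C N object] + [F K C N object]
  take K:  [K C D N object] + [K C N object] + [K C N object]
  take C:  [C D N object] + [C N object] + [C N object]
  take D:  [D N object] + [N object] + [N object]
  take N:  [N object] + [N object] + [N object]
  take object:  [object] + [object] + [object]
MRO: Q R E G S J O F K C D N object
R is at position 1; next is E.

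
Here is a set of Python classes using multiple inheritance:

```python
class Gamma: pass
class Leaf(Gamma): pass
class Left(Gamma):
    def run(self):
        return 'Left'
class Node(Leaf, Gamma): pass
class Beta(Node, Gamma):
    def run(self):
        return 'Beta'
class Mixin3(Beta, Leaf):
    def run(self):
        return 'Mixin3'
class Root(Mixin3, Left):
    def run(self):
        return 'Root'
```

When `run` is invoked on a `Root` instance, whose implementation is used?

Root

L[Root] = Root + merge(L[Mixin3], L[Left], [Mixin3 Left])
  take Mixin3:  [Mixin3 Beta Node Leaf Gamma object] + [Left Gamma object] + [Mixin3 Left]
  take Beta:  [Beta Node Leaf Gamma object] + [Left Gamma object] + [Left]
  take Node:  [Node Leaf Gamma object] + [Left Gamma object] + [Left]
  take Leaf:  [Leaf Gamma object] + [Left Gamma object] + [Left]
  take Left:  [Gamma object] + [Left Gamma object] + [Left]
  take Gamma:  [Gamma object] + [Gamma object]
  take object:  [object] + [object]
MRO: Root Mixin3 Beta Node Leaf Left Gamma object
run is defined in: Beta, Left, Mixin3, Root. First along the MRO is Root.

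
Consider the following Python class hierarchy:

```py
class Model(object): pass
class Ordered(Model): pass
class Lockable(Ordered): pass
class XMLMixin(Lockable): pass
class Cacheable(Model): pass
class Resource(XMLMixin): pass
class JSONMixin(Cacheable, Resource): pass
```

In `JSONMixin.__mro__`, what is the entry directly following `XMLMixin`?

L[JSONMixin] = JSONMixin + merge(L[Cacheable], L[Resource], [Cacheable Resource])
  take Cacheable:  [Cacheable Model object] + [Resource XMLMixin Lockable Ordered Model object] + [Cacheable Resource]
  take Resource:  [Model object] + [Resource XMLMixin Lockable Ordered Model object] + [Resource]
  take XMLMixin:  [Model object] + [XMLMixin Lockable Ordered Model object]
  take Lockable:  [Model object] + [Lockable Ordered Model object]
  take Ordered:  [Model object] + [Ordered Model object]
  take Model:  [Model object] + [Model object]
  take object:  [object] + [object]
MRO: JSONMixin Cacheable Resource XMLMixin Lockable Ordered Model object
XMLMixin is at position 3; next is Lockable.

Lockable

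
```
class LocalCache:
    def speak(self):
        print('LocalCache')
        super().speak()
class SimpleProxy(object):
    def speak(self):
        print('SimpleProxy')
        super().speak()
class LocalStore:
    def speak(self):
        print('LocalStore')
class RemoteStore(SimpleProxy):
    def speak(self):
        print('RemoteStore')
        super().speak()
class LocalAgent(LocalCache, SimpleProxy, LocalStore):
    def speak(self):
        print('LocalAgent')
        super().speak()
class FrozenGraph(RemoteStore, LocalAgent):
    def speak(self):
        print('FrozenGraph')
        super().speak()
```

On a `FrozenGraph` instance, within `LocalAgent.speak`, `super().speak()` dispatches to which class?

LocalCache

L[FrozenGraph] = FrozenGraph + merge(L[RemoteStore], L[LocalAgent], [RemoteStore LocalAgent])
  take RemoteStore:  [RemoteStore SimpleProxy object] + [LocalAgent LocalCache SimpleProxy LocalStore object] + [RemoteStore LocalAgent]
  take LocalAgent:  [SimpleProxy object] + [LocalAgent LocalCache SimpleProxy LocalStore object] + [LocalAgent]
  take LocalCache:  [SimpleProxy object] + [LocalCache SimpleProxy LocalStore object]
  take SimpleProxy:  [SimpleProxy object] + [SimpleProxy LocalStore object]
  take LocalStore:  [object] + [LocalStore object]
  take object:  [object] + [object]
MRO: FrozenGraph RemoteStore LocalAgent LocalCache SimpleProxy LocalStore object
super() in LocalAgent.speak on a FrozenGraph instance goes to the class after LocalAgent in FrozenGraph's MRO: LocalCache.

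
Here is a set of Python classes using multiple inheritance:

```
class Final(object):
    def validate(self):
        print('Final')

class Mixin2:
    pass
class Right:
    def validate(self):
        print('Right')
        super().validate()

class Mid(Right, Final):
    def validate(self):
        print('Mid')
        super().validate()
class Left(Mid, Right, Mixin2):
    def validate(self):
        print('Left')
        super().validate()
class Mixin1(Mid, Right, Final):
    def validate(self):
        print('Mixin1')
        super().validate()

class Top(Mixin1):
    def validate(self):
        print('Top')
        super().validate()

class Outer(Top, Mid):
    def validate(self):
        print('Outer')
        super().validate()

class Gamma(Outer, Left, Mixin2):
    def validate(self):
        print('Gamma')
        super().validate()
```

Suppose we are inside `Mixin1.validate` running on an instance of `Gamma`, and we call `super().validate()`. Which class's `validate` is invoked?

L[Gamma] = Gamma + merge(L[Outer], L[Left], L[Mixin2], [Outer Left Mixin2])
  take Outer:  [Outer Top Mixin1 Mid Right Final object] + [Left Mid Right Final Mixin2 object] + [Mixin2 object] + [Outer Left Mixin2]
  take Top:  [Top Mixin1 Mid Right Final object] + [Left Mid Right Final Mixin2 object] + [Mixin2 object] + [Left Mixin2]
  take Mixin1:  [Mixin1 Mid Right Final object] + [Left Mid Right Final Mixin2 object] + [Mixin2 object] + [Left Mixin2]
  take Left:  [Mid Right Final object] + [Left Mid Right Final Mixin2 object] + [Mixin2 object] + [Left Mixin2]
  take Mid:  [Mid Right Final object] + [Mid Right Final Mixin2 object] + [Mixin2 object] + [Mixin2]
  take Right:  [Right Final object] + [Right Final Mixin2 object] + [Mixin2 object] + [Mixin2]
  take Final:  [Final object] + [Final Mixin2 object] + [Mixin2 object] + [Mixin2]
  take Mixin2:  [object] + [Mixin2 object] + [Mixin2 object] + [Mixin2]
  take object:  [object] + [object] + [object]
MRO: Gamma Outer Top Mixin1 Left Mid Right Final Mixin2 object
super() in Mixin1.validate on a Gamma instance goes to the class after Mixin1 in Gamma's MRO: Left.

Left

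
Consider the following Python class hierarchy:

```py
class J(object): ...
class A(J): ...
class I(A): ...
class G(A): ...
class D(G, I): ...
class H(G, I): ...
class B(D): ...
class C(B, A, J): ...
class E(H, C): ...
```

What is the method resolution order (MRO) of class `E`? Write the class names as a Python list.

[E, H, C, B, D, G, I, A, J, object]

L[E] = E + merge(L[H], L[C], [H C])
  take H:  [H G I A J object] + [C B D G I A J object] + [H C]
  take C:  [G I A J object] + [C B D G I A J object] + [C]
  take B:  [G I A J object] + [B D G I A J object]
  take D:  [G I A J object] + [D G I A J object]
  take G:  [G I A J object] + [G I A J object]
  take I:  [I A J object] + [I A J object]
  take A:  [A J object] + [A J object]
  take J:  [J object] + [J object]
  take object:  [object] + [object]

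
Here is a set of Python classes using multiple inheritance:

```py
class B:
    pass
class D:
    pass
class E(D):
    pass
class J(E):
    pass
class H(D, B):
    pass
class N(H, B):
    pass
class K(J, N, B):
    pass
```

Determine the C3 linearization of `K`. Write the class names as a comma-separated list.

L[K] = K + merge(L[J], L[N], L[B], [J N B])
  take J:  [J E D object] + [N H D B object] + [B object] + [J N B]
  take E:  [E D object] + [N H D B object] + [B object] + [N B]
  take N:  [D object] + [N H D B object] + [B object] + [N B]
  take H:  [D object] + [H D B object] + [B object] + [B]
  take D:  [D object] + [D B object] + [B object] + [B]
  take B:  [object] + [B object] + [B object] + [B]
  take object:  [object] + [object] + [object]

K, J, E, N, H, D, B, object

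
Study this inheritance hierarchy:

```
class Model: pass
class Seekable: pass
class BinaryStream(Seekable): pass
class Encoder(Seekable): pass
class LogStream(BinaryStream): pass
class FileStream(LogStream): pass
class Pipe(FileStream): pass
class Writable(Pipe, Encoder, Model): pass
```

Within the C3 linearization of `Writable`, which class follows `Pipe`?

L[Writable] = Writable + merge(L[Pipe], L[Encoder], L[Model], [Pipe Encoder Model])
  take Pipe:  [Pipe FileStream LogStream BinaryStream Seekable object] + [Encoder Seekable object] + [Model object] + [Pipe Encoder Model]
  take FileStream:  [FileStream LogStream BinaryStream Seekable object] + [Encoder Seekable object] + [Model object] + [Encoder Model]
  take LogStream:  [LogStream BinaryStream Seekable object] + [Encoder Seekable object] + [Model object] + [Encoder Model]
  take BinaryStream:  [BinaryStream Seekable object] + [Encoder Seekable object] + [Model object] + [Encoder Model]
  take Encoder:  [Seekable object] + [Encoder Seekable object] + [Model object] + [Encoder Model]
  take Seekable:  [Seekable object] + [Seekable object] + [Model object] + [Model]
  take Model:  [object] + [object] + [Model object] + [Model]
  take object:  [object] + [object] + [object]
MRO: Writable Pipe FileStream LogStream BinaryStream Encoder Seekable Model object
Pipe is at position 1; next is FileStream.

FileStream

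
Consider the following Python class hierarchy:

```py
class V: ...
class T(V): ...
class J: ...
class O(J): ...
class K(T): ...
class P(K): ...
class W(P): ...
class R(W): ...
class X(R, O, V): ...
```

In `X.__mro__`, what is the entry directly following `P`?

K

L[X] = X + merge(L[R], L[O], L[V], [R O V])
  take R:  [R W P K T V object] + [O J object] + [V object] + [R O V]
  take W:  [W P K T V object] + [O J object] + [V object] + [O V]
  take P:  [P K T V object] + [O J object] + [V object] + [O V]
  take K:  [K T V object] + [O J object] + [V object] + [O V]
  take T:  [T V object] + [O J object] + [V object] + [O V]
  take O:  [V object] + [O J object] + [V object] + [O V]
  take V:  [V object] + [J object] + [V object] + [V]
  take J:  [object] + [J object] + [object]
  take object:  [object] + [object] + [object]
MRO: X R W P K T O V J object
P is at position 3; next is K.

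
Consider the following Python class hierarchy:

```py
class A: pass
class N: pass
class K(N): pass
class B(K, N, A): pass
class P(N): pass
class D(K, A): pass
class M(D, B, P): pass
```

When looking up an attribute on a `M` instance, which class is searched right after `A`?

L[M] = M + merge(L[D], L[B], L[P], [D B P])
  take D:  [D K N A object] + [B K N A object] + [P N object] + [D B P]
  take B:  [K N A object] + [B K N A object] + [P N object] + [B P]
  take K:  [K N A object] + [K N A object] + [P N object] + [P]
  take P:  [N A object] + [N A object] + [P N object] + [P]
  take N:  [N A object] + [N A object] + [N object]
  take A:  [A object] + [A object] + [object]
  take object:  [object] + [object] + [object]
MRO: M D B K P N A object
A is at position 6; next is object.

object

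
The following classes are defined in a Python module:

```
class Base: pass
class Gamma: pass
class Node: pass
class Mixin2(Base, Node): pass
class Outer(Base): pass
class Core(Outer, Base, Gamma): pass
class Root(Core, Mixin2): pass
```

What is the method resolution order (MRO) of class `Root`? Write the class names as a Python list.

L[Root] = Root + merge(L[Core], L[Mixin2], [Core Mixin2])
  take Core:  [Core Outer Base Gamma object] + [Mixin2 Base Node object] + [Core Mixin2]
  take Outer:  [Outer Base Gamma object] + [Mixin2 Base Node object] + [Mixin2]
  take Mixin2:  [Base Gamma object] + [Mixin2 Base Node object] + [Mixin2]
  take Base:  [Base Gamma object] + [Base Node object]
  take Gamma:  [Gamma object] + [Node object]
  take Node:  [object] + [Node object]
  take object:  [object] + [object]

[Root, Core, Outer, Mixin2, Base, Gamma, Node, object]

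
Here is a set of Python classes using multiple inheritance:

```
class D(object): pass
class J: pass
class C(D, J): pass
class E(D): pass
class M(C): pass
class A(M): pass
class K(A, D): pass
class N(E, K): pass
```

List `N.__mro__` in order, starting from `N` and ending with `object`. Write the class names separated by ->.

L[N] = N + merge(L[E], L[K], [E K])
  take E:  [E D object] + [K A M C D J object] + [E K]
  take K:  [D object] + [K A M C D J object] + [K]
  take A:  [D object] + [A M C D J object]
  take M:  [D object] + [M C D J object]
  take C:  [D object] + [C D J object]
  take D:  [D object] + [D J object]
  take J:  [object] + [J object]
  take object:  [object] + [object]

N -> E -> K -> A -> M -> C -> D -> J -> object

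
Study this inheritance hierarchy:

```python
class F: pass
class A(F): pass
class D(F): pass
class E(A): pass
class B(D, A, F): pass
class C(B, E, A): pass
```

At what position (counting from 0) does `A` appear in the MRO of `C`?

4

L[C] = C + merge(L[B], L[E], L[A], [B E A])
  take B:  [B D A F object] + [E A F object] + [A F object] + [B E A]
  take D:  [D A F object] + [E A F object] + [A F object] + [E A]
  take E:  [A F object] + [E A F object] + [A F object] + [E A]
  take A:  [A F object] + [A F object] + [A F object] + [A]
  take F:  [F object] + [F object] + [F object]
  take object:  [object] + [object] + [object]
MRO: C B D E A F object
A sits at index 4.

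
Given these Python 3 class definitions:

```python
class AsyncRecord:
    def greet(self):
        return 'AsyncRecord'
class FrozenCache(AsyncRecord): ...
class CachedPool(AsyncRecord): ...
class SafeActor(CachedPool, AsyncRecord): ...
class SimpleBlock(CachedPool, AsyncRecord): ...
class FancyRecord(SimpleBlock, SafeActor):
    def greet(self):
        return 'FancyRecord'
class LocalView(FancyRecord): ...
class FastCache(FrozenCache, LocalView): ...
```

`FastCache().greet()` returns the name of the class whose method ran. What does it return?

FancyRecord

L[FastCache] = FastCache + merge(L[FrozenCache], L[LocalView], [FrozenCache LocalView])
  take FrozenCache:  [FrozenCache AsyncRecord object] + [LocalView FancyRecord SimpleBlock SafeActor CachedPool AsyncRecord object] + [FrozenCache LocalView]
  take LocalView:  [AsyncRecord object] + [LocalView FancyRecord SimpleBlock SafeActor CachedPool AsyncRecord object] + [LocalView]
  take FancyRecord:  [AsyncRecord object] + [FancyRecord SimpleBlock SafeActor CachedPool AsyncRecord object]
  take SimpleBlock:  [AsyncRecord object] + [SimpleBlock SafeActor CachedPool AsyncRecord object]
  take SafeActor:  [AsyncRecord object] + [SafeActor CachedPool AsyncRecord object]
  take CachedPool:  [AsyncRecord object] + [CachedPool AsyncRecord object]
  take AsyncRecord:  [AsyncRecord object] + [AsyncRecord object]
  take object:  [object] + [object]
MRO: FastCache FrozenCache LocalView FancyRecord SimpleBlock SafeActor CachedPool AsyncRecord object
greet is defined in: AsyncRecord, FancyRecord. First along the MRO is FancyRecord.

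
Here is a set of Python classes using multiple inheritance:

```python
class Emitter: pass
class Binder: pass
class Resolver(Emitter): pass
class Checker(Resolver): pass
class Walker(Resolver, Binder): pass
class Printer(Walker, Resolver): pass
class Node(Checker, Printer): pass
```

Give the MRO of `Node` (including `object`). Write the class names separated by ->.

L[Node] = Node + merge(L[Checker], L[Printer], [Checker Printer])
  take Checker:  [Checker Resolver Emitter object] + [Printer Walker Resolver Emitter Binder object] + [Checker Printer]
  take Printer:  [Resolver Emitter object] + [Printer Walker Resolver Emitter Binder object] + [Printer]
  take Walker:  [Resolver Emitter object] + [Walker Resolver Emitter Binder object]
  take Resolver:  [Resolver Emitter object] + [Resolver Emitter Binder object]
  take Emitter:  [Emitter object] + [Emitter Binder object]
  take Binder:  [object] + [Binder object]
  take object:  [object] + [object]

Node -> Checker -> Printer -> Walker -> Resolver -> Emitter -> Binder -> object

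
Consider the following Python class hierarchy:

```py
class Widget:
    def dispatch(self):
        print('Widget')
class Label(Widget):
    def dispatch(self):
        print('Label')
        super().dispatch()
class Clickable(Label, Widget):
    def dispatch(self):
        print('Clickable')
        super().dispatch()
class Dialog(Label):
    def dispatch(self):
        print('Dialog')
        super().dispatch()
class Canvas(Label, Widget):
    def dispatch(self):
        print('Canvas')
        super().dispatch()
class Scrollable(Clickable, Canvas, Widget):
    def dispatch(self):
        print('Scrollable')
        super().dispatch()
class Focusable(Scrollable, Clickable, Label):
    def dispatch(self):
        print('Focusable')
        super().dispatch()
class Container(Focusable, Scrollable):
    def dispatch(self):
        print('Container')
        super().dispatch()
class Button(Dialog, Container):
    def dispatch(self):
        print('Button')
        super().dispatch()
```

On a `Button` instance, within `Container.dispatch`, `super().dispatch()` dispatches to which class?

L[Button] = Button + merge(L[Dialog], L[Container], [Dialog Container])
  take Dialog:  [Dialog Label Widget object] + [Container Focusable Scrollable Clickable Canvas Label Widget object] + [Dialog Container]
  take Container:  [Label Widget object] + [Container Focusable Scrollable Clickable Canvas Label Widget object] + [Container]
  take Focusable:  [Label Widget object] + [Focusable Scrollable Clickable Canvas Label Widget object]
  take Scrollable:  [Label Widget object] + [Scrollable Clickable Canvas Label Widget object]
  take Clickable:  [Label Widget object] + [Clickable Canvas Label Widget object]
  take Canvas:  [Label Widget object] + [Canvas Label Widget object]
  take Label:  [Label Widget object] + [Label Widget object]
  take Widget:  [Widget object] + [Widget object]
  take object:  [object] + [object]
MRO: Button Dialog Container Focusable Scrollable Clickable Canvas Label Widget object
super() in Container.dispatch on a Button instance goes to the class after Container in Button's MRO: Focusable.

Focusable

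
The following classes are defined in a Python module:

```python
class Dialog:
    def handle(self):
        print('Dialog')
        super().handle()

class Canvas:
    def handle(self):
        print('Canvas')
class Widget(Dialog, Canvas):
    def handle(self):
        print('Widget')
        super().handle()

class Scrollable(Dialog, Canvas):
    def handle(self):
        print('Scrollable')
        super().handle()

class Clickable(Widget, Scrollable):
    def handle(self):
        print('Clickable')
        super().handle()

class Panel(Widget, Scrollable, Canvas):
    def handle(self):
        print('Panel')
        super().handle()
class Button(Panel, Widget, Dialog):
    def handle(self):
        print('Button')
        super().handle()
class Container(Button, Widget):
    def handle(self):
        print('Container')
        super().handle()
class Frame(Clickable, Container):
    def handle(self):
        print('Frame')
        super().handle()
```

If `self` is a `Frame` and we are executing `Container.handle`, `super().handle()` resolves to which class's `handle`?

Button

L[Frame] = Frame + merge(L[Clickable], L[Container], [Clickable Container])
  take Clickable:  [Clickable Widget Scrollable Dialog Canvas object] + [Container Button Panel Widget Scrollable Dialog Canvas object] + [Clickable Container]
  take Container:  [Widget Scrollable Dialog Canvas object] + [Container Button Panel Widget Scrollable Dialog Canvas object] + [Container]
  take Button:  [Widget Scrollable Dialog Canvas object] + [Button Panel Widget Scrollable Dialog Canvas object]
  take Panel:  [Widget Scrollable Dialog Canvas object] + [Panel Widget Scrollable Dialog Canvas object]
  take Widget:  [Widget Scrollable Dialog Canvas object] + [Widget Scrollable Dialog Canvas object]
  take Scrollable:  [Scrollable Dialog Canvas object] + [Scrollable Dialog Canvas object]
  take Dialog:  [Dialog Canvas object] + [Dialog Canvas object]
  take Canvas:  [Canvas object] + [Canvas object]
  take object:  [object] + [object]
MRO: Frame Clickable Container Button Panel Widget Scrollable Dialog Canvas object
super() in Container.handle on a Frame instance goes to the class after Container in Frame's MRO: Button.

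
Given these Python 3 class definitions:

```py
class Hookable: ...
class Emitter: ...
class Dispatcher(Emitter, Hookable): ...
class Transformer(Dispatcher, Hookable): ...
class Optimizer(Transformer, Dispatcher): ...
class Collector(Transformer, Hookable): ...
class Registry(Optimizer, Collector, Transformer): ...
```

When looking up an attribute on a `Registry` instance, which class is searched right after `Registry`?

L[Registry] = Registry + merge(L[Optimizer], L[Collector], L[Transformer], [Optimizer Collector Transformer])
  take Optimizer:  [Optimizer Transformer Dispatcher Emitter Hookable object] + [Collector Transformer Dispatcher Emitter Hookable object] + [Transformer Dispatcher Emitter Hookable object] + [Optimizer Collector Transformer]
  take Collector:  [Transformer Dispatcher Emitter Hookable object] + [Collector Transformer Dispatcher Emitter Hookable object] + [Transformer Dispatcher Emitter Hookable object] + [Collector Transformer]
  take Transformer:  [Transformer Dispatcher Emitter Hookable object] + [Transformer Dispatcher Emitter Hookable object] + [Transformer Dispatcher Emitter Hookable object] + [Transformer]
  take Dispatcher:  [Dispatcher Emitter Hookable object] + [Dispatcher Emitter Hookable object] + [Dispatcher Emitter Hookable object]
  take Emitter:  [Emitter Hookable object] + [Emitter Hookable object] + [Emitter Hookable object]
  take Hookable:  [Hookable object] + [Hookable object] + [Hookable object]
  take object:  [object] + [object] + [object]
MRO: Registry Optimizer Collector Transformer Dispatcher Emitter Hookable object
Registry is at position 0; next is Optimizer.

Optimizer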